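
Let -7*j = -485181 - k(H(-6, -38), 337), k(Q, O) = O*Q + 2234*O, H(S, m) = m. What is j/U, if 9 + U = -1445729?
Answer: -1225233/10120166 ≈ -0.12107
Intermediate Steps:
k(Q, O) = 2234*O + O*Q
j = 1225233/7 (j = -(-485181 - 337*(2234 - 38))/7 = -(-485181 - 337*2196)/7 = -(-485181 - 1*740052)/7 = -(-485181 - 740052)/7 = -⅐*(-1225233) = 1225233/7 ≈ 1.7503e+5)
U = -1445738 (U = -9 - 1445729 = -1445738)
j/U = (1225233/7)/(-1445738) = (1225233/7)*(-1/1445738) = -1225233/10120166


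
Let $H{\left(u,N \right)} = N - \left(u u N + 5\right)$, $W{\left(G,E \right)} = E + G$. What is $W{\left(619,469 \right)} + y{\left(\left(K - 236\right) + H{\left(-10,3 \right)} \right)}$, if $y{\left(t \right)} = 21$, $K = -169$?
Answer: $1109$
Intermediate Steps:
$H{\left(u,N \right)} = -5 + N - N u^{2}$ ($H{\left(u,N \right)} = N - \left(u^{2} N + 5\right) = N - \left(N u^{2} + 5\right) = N - \left(5 + N u^{2}\right) = -5 + N - N u^{2}$)
$W{\left(619,469 \right)} + y{\left(\left(K - 236\right) + H{\left(-10,3 \right)} \right)} = \left(469 + 619\right) + 21 = 1088 + 21 = 1109$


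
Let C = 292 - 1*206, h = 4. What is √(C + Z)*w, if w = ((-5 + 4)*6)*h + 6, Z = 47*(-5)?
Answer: -18*I*√149 ≈ -219.72*I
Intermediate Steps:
Z = -235
w = -18 (w = ((-5 + 4)*6)*4 + 6 = -1*6*4 + 6 = -6*4 + 6 = -24 + 6 = -18)
C = 86 (C = 292 - 206 = 86)
√(C + Z)*w = √(86 - 235)*(-18) = √(-149)*(-18) = (I*√149)*(-18) = -18*I*√149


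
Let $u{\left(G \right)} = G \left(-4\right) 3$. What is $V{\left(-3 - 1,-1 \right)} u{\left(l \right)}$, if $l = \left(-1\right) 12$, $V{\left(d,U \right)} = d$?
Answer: $-576$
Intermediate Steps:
$l = -12$
$u{\left(G \right)} = - 12 G$ ($u{\left(G \right)} = - 4 G 3 = - 12 G$)
$V{\left(-3 - 1,-1 \right)} u{\left(l \right)} = \left(-3 - 1\right) \left(\left(-12\right) \left(-12\right)\right) = \left(-4\right) 144 = -576$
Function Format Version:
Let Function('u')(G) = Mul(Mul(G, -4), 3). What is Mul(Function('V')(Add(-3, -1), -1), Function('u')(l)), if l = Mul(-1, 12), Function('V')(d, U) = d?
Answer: -576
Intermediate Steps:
l = -12
Function('u')(G) = Mul(-12, G) (Function('u')(G) = Mul(Mul(-4, G), 3) = Mul(-12, G))
Mul(Function('V')(Add(-3, -1), -1), Function('u')(l)) = Mul(Add(-3, -1), Mul(-12, -12)) = Mul(-4, 144) = -576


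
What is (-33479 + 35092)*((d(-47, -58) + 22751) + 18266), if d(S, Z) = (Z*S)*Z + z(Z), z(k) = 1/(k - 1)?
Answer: -11143200810/59 ≈ -1.8887e+8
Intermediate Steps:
z(k) = 1/(-1 + k)
d(S, Z) = 1/(-1 + Z) + S*Z² (d(S, Z) = (Z*S)*Z + 1/(-1 + Z) = (S*Z)*Z + 1/(-1 + Z) = S*Z² + 1/(-1 + Z) = 1/(-1 + Z) + S*Z²)
(-33479 + 35092)*((d(-47, -58) + 22751) + 18266) = (-33479 + 35092)*(((1 - 47*(-58)²*(-1 - 58))/(-1 - 58) + 22751) + 18266) = 1613*(((1 - 47*3364*(-59))/(-59) + 22751) + 18266) = 1613*((-(1 + 9328372)/59 + 22751) + 18266) = 1613*((-1/59*9328373 + 22751) + 18266) = 1613*((-9328373/59 + 22751) + 18266) = 1613*(-7986064/59 + 18266) = 1613*(-6908370/59) = -11143200810/59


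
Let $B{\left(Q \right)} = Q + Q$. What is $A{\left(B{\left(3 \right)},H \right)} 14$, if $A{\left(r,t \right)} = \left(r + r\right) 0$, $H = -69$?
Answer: $0$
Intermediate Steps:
$B{\left(Q \right)} = 2 Q$
$A{\left(r,t \right)} = 0$ ($A{\left(r,t \right)} = 2 r 0 = 0$)
$A{\left(B{\left(3 \right)},H \right)} 14 = 0 \cdot 14 = 0$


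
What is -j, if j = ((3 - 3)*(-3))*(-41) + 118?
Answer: -118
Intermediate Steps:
j = 118 (j = (0*(-3))*(-41) + 118 = 0*(-41) + 118 = 0 + 118 = 118)
-j = -1*118 = -118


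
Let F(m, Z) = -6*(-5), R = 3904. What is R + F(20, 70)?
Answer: 3934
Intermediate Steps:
F(m, Z) = 30
R + F(20, 70) = 3904 + 30 = 3934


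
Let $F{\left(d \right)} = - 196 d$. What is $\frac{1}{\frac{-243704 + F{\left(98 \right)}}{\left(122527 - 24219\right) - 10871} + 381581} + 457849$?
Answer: $\frac{15275690053934702}{33364034985} \approx 4.5785 \cdot 10^{5}$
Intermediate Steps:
$\frac{1}{\frac{-243704 + F{\left(98 \right)}}{\left(122527 - 24219\right) - 10871} + 381581} + 457849 = \frac{1}{\frac{-243704 - 19208}{\left(122527 - 24219\right) - 10871} + 381581} + 457849 = \frac{1}{- \frac{262912}{98308 - 10871} + 381581} + 457849 = \frac{1}{- \frac{262912}{87437} + 381581} + 457849 = \frac{1}{\frac{33364034985}{87437}} + 457849 = \frac{87437}{33364034985} + 457849 = \frac{15275690053934702}{33364034985}$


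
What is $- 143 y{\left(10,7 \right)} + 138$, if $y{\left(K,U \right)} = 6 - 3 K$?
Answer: $3570$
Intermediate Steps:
$y{\left(K,U \right)} = 6 - 3 K$
$- 143 y{\left(10,7 \right)} + 138 = - 143 \left(6 - 30\right) + 138 = \left(-143\right) \left(-24\right) + 138 = 3432 + 138 = 3570$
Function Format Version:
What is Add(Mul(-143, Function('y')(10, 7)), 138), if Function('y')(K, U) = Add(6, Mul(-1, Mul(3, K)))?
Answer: 3570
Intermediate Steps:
Function('y')(K, U) = Add(6, Mul(-3, K))
Add(Mul(-143, Function('y')(10, 7)), 138) = Add(Mul(-143, Add(6, Mul(-3, 10))), 138) = Add(Mul(-143, Add(6, -30)), 138) = Add(Mul(-143, -24), 138) = Add(3432, 138) = 3570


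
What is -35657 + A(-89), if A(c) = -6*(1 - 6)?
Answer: -35627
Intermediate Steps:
A(c) = 30 (A(c) = -6*(-5) = 30)
-35657 + A(-89) = -35657 + 30 = -35627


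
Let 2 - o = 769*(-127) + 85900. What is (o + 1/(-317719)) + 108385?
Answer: 38173937849/317719 ≈ 1.2015e+5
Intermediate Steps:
o = 11765 (o = 2 - (769*(-127) + 85900) = 2 - (-97663 + 85900) = 2 - 1*(-11763) = 2 + 11763 = 11765)
(o + 1/(-317719)) + 108385 = (11765 + 1/(-317719)) + 108385 = (11765 - 1/317719) + 108385 = 3737964034/317719 + 108385 = 38173937849/317719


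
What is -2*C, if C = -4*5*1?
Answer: 40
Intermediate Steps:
C = -20 (C = -20*1 = -20)
-2*C = -2*(-20) = 40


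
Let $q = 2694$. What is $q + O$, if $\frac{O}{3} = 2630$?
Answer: $10584$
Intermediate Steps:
$O = 7890$ ($O = 3 \cdot 2630 = 7890$)
$q + O = 2694 + 7890 = 10584$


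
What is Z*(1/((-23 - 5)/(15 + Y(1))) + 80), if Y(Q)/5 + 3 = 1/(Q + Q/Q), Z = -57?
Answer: -255075/56 ≈ -4554.9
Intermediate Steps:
Y(Q) = -15 + 5/(1 + Q) (Y(Q) = -15 + 5/(Q + Q/Q) = -15 + 5/(Q + 1) = -15 + 5/(1 + Q))
Z*(1/((-23 - 5)/(15 + Y(1))) + 80) = -57*(1/((-23 - 5)/(15 + 5*(-2 - 3*1)/(1 + 1))) + 80) = -57*(1/(-28/(15 + 5*(-2 - 3)/2)) + 80) = -57*(1/(-28/(15 + 5*(½)*(-5))) + 80) = -57*(1/(-28/(15 - 25/2)) + 80) = -57*(1/(-28/5/2) + 80) = -57*(1/(-28*⅖) + 80) = -57*(1/(-56/5) + 80) = -57*(-5/56 + 80) = -57*4475/56 = -255075/56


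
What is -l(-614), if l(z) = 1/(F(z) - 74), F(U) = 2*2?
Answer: 1/70 ≈ 0.014286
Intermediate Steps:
F(U) = 4
l(z) = -1/70 (l(z) = 1/(4 - 74) = 1/(-70) = -1/70)
-l(-614) = -1*(-1/70) = 1/70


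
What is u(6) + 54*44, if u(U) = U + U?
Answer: 2388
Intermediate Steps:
u(U) = 2*U
u(6) + 54*44 = 2*6 + 54*44 = 12 + 2376 = 2388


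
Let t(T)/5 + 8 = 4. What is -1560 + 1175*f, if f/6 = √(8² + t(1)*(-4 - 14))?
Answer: -1560 + 14100*√106 ≈ 1.4361e+5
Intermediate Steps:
t(T) = -20 (t(T) = -40 + 5*4 = -40 + 20 = -20)
f = 12*√106 (f = 6*√(8² - 20*(-4 - 14)) = 6*√(64 - 20*(-18)) = 6*√(64 + 360) = 6*√424 = 6*(2*√106) = 12*√106 ≈ 123.55)
-1560 + 1175*f = -1560 + 1175*(12*√106) = -1560 + 14100*√106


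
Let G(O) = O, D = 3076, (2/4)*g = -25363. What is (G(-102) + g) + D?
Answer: -47752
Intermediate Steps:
g = -50726 (g = 2*(-25363) = -50726)
(G(-102) + g) + D = (-102 - 50726) + 3076 = -50828 + 3076 = -47752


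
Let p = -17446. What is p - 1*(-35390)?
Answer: 17944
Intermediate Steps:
p - 1*(-35390) = -17446 - 1*(-35390) = -17446 + 35390 = 17944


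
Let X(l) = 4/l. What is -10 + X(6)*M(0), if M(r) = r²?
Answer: -10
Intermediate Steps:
-10 + X(6)*M(0) = -10 + (4/6)*0² = -10 + (4*(⅙))*0 = -10 + (⅔)*0 = -10 + 0 = -10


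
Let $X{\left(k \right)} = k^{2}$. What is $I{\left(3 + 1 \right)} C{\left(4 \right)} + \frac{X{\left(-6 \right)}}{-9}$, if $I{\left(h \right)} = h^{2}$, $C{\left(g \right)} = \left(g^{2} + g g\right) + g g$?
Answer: $764$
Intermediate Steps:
$C{\left(g \right)} = 3 g^{2}$ ($C{\left(g \right)} = \left(g^{2} + g^{2}\right) + g^{2} = 2 g^{2} + g^{2} = 3 g^{2}$)
$I{\left(3 + 1 \right)} C{\left(4 \right)} + \frac{X{\left(-6 \right)}}{-9} = \left(3 + 1\right)^{2} \cdot 3 \cdot 4^{2} + \frac{\left(-6\right)^{2}}{-9} = 4^{2} \cdot 3 \cdot 16 + 36 \left(- \frac{1}{9}\right) = 16 \cdot 48 - 4 = 768 - 4 = 764$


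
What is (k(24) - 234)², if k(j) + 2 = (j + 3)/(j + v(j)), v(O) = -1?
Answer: 29170801/529 ≈ 55143.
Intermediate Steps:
k(j) = -2 + (3 + j)/(-1 + j) (k(j) = -2 + (j + 3)/(j - 1) = -2 + (3 + j)/(-1 + j))
(k(24) - 234)² = ((5 - 1*24)/(-1 + 24) - 234)² = ((5 - 24)/23 - 234)² = ((1/23)*(-19) - 234)² = (-19/23 - 234)² = (-5401/23)² = 29170801/529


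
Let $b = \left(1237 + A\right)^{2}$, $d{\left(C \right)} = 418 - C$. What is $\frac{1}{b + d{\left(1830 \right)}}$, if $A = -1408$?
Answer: $\frac{1}{27829} \approx 3.5934 \cdot 10^{-5}$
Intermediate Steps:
$b = 29241$ ($b = \left(1237 - 1408\right)^{2} = \left(-171\right)^{2} = 29241$)
$\frac{1}{b + d{\left(1830 \right)}} = \frac{1}{29241 + \left(418 - 1830\right)} = \frac{1}{29241 - 1412} = \frac{1}{27829}$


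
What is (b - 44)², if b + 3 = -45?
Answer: 8464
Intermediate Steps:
b = -48 (b = -3 - 45 = -48)
(b - 44)² = (-48 - 44)² = (-92)² = 8464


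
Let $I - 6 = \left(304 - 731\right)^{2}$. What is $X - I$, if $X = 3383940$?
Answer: $3201605$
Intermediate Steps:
$I = 182335$ ($I = 6 + \left(304 - 731\right)^{2} = 6 + \left(-427\right)^{2} = 6 + 182329 = 182335$)
$X - I = 3383940 - 182335 = 3201605$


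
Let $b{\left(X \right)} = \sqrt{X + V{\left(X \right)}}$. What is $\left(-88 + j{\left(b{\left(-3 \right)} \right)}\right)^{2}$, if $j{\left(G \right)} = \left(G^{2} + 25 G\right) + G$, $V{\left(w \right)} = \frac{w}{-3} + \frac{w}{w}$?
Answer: $7245 - 4628 i \approx 7245.0 - 4628.0 i$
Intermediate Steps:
$V{\left(w \right)} = 1 - \frac{w}{3}$ ($V{\left(w \right)} = w \left(- \frac{1}{3}\right) + 1 = - \frac{w}{3} + 1 = 1 - \frac{w}{3}$)
$b{\left(X \right)} = \sqrt{1 + \frac{2 X}{3}}$ ($b{\left(X \right)} = \sqrt{X - \left(-1 + \frac{X}{3}\right)} = \sqrt{1 + \frac{2 X}{3}}$)
$j{\left(G \right)} = G^{2} + 26 G$
$\left(-88 + j{\left(b{\left(-3 \right)} \right)}\right)^{2} = \left(-88 + \frac{\sqrt{9 + 6 \left(-3\right)}}{3} \left(26 + \frac{\sqrt{9 + 6 \left(-3\right)}}{3}\right)\right)^{2} = \left(-88 + \frac{\sqrt{9 - 18}}{3} \left(26 + \frac{\sqrt{9 - 18}}{3}\right)\right)^{2} = \left(-88 + \frac{\sqrt{-9}}{3} \left(26 + \frac{\sqrt{-9}}{3}\right)\right)^{2} = \left(-88 + \frac{3 i}{3} \left(26 + \frac{3 i}{3}\right)\right)^{2} = \left(-88 + i \left(26 + i\right)\right)^{2}$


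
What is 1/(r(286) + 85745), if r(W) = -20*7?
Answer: 1/85605 ≈ 1.1682e-5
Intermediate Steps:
r(W) = -140
1/(r(286) + 85745) = 1/(-140 + 85745) = 1/85605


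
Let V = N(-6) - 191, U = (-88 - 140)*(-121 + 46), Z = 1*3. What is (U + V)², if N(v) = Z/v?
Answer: 1143589489/4 ≈ 2.8590e+8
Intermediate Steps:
Z = 3
N(v) = 3/v
U = 17100 (U = -228*(-75) = 17100)
V = -383/2 (V = 3/(-6) - 191 = 3*(-⅙) - 191 = -½ - 191 = -383/2 ≈ -191.50)
(U + V)² = (17100 - 383/2)² = (33817/2)² = 1143589489/4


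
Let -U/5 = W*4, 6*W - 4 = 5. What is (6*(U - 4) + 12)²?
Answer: 36864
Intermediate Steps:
W = 3/2 (W = ⅔ + (⅙)*5 = ⅔ + ⅚ = 3/2 ≈ 1.5000)
U = -30 (U = -15*4/2 = -5*6 = -30)
(6*(U - 4) + 12)² = (6*(-30 - 4) + 12)² = (6*(-34) + 12)² = (-204 + 12)² = (-192)² = 36864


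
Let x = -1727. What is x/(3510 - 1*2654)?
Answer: -1727/856 ≈ -2.0175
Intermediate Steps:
x/(3510 - 1*2654) = -1727/(3510 - 1*2654) = -1727/(3510 - 2654) = -1727/856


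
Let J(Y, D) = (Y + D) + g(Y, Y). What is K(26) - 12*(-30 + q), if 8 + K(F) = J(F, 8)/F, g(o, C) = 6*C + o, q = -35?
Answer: 10144/13 ≈ 780.31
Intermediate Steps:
g(o, C) = o + 6*C
J(Y, D) = D + 8*Y (J(Y, D) = (Y + D) + (Y + 6*Y) = (D + Y) + 7*Y = D + 8*Y)
K(F) = -8 + (8 + 8*F)/F
K(26) - 12*(-30 + q) = 8/26 - 12*(-30 - 35) = 8*(1/26) - 12*(-65) = 4/13 - 1*(-780) = 4/13 + 780 = 10144/13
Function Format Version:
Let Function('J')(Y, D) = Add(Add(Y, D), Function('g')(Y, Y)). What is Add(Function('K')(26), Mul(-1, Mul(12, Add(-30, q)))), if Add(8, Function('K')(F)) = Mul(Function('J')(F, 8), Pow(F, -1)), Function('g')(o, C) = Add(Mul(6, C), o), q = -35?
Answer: Rational(10144, 13) ≈ 780.31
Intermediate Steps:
Function('g')(o, C) = Add(o, Mul(6, C))
Function('J')(Y, D) = Add(D, Mul(8, Y)) (Function('J')(Y, D) = Add(Add(Y, D), Add(Y, Mul(6, Y))) = Add(Add(D, Y), Mul(7, Y)) = Add(D, Mul(8, Y)))
Function('K')(F) = Add(-8, Mul(Pow(F, -1), Add(8, Mul(8, F)))) (Function('K')(F) = Add(-8, Mul(Add(8, Mul(8, F)), Pow(F, -1))) = Add(-8, Mul(Pow(F, -1), Add(8, Mul(8, F)))))
Add(Function('K')(26), Mul(-1, Mul(12, Add(-30, q)))) = Add(Mul(8, Pow(26, -1)), Mul(-1, Mul(12, Add(-30, -35)))) = Add(Mul(8, Rational(1, 26)), Mul(-1, Mul(12, -65))) = Add(Rational(4, 13), Mul(-1, -780)) = Add(Rational(4, 13), 780) = Rational(10144, 13)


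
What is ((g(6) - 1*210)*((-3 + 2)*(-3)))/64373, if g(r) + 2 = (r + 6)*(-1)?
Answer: -672/64373 ≈ -0.010439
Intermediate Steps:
g(r) = -8 - r (g(r) = -2 + (r + 6)*(-1) = -2 + (6 + r)*(-1) = -2 + (-6 - r) = -8 - r)
((g(6) - 1*210)*((-3 + 2)*(-3)))/64373 = (((-8 - 1*6) - 1*210)*((-3 + 2)*(-3)))/64373 = (((-8 - 6) - 210)*(-1*(-3)))*(1/64373) = ((-14 - 210)*3)*(1/64373) = -224*3*(1/64373) = -672*1/64373 = -672/64373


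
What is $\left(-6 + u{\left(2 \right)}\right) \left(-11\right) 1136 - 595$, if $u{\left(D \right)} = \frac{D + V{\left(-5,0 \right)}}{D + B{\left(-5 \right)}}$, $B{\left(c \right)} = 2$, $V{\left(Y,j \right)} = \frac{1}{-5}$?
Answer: $\frac{343789}{5} \approx 68758.0$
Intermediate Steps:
$V{\left(Y,j \right)} = - \frac{1}{5}$
$u{\left(D \right)} = \frac{- \frac{1}{5} + D}{2 + D}$ ($u{\left(D \right)} = \frac{D - \frac{1}{5}}{D + 2} = \frac{- \frac{1}{5} + D}{2 + D}$)
$\left(-6 + u{\left(2 \right)}\right) \left(-11\right) 1136 - 595 = \left(-6 + \frac{- \frac{1}{5} + 2}{2 + 2}\right) \left(-11\right) 1136 - 595 = \left(-6 + \frac{1}{4} \cdot \frac{9}{5}\right) \left(-11\right) 1136 - 595 = \left(-6 + \frac{9}{20}\right) \left(-11\right) 1136 - 595 = \left(- \frac{111}{20}\right) \left(-11\right) 1136 - 595 = \frac{1221}{20} \cdot 1136 - 595 = \frac{346764}{5} - 595 = \frac{343789}{5}$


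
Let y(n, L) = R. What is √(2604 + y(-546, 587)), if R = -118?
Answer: √2486 ≈ 49.860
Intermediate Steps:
y(n, L) = -118
√(2604 + y(-546, 587)) = √(2604 - 118) = √2486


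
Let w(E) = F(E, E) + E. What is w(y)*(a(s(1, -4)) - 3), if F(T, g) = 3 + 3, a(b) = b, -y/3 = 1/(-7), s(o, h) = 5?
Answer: 90/7 ≈ 12.857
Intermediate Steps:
y = 3/7 (y = -3/(-7) = -3*(-1)/7 = -3*(-⅐) = 3/7 ≈ 0.42857)
F(T, g) = 6
w(E) = 6 + E
w(y)*(a(s(1, -4)) - 3) = (6 + 3/7)*(5 - 3) = (45/7)*2 = 90/7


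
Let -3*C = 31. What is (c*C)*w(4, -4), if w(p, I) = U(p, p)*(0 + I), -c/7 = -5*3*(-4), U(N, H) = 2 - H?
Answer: 34720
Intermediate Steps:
C = -31/3 (C = -⅓*31 = -31/3 ≈ -10.333)
c = -420 (c = -7*(-5*3)*(-4) = -(-105)*(-4) = -7*60 = -420)
w(p, I) = I*(2 - p) (w(p, I) = (2 - p)*(0 + I) = (2 - p)*I = I*(2 - p))
(c*C)*w(4, -4) = (-420*(-31/3))*(-4*(2 - 1*4)) = 4340*(-4*(2 - 4)) = 4340*(-4*(-2)) = 4340*8 = 34720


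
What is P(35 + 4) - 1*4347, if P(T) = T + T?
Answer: -4269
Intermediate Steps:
P(T) = 2*T
P(35 + 4) - 1*4347 = 2*(35 + 4) - 1*4347 = 2*39 - 4347 = 78 - 4347 = -4269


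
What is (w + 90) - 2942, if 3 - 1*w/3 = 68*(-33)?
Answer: 3889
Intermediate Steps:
w = 6741 (w = 9 - 204*(-33) = 9 - 3*(-2244) = 9 + 6732 = 6741)
(w + 90) - 2942 = (6741 + 90) - 2942 = 6831 - 2942 = 3889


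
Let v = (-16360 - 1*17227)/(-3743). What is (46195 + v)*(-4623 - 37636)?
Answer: -7308333665248/3743 ≈ -1.9525e+9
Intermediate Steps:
v = 33587/3743 (v = (-16360 - 17227)*(-1/3743) = -33587*(-1/3743) = 33587/3743 ≈ 8.9733)
(46195 + v)*(-4623 - 37636) = (46195 + 33587/3743)*(-4623 - 37636) = (172941472/3743)*(-42259) = -7308333665248/3743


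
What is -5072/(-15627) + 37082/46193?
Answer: 813771310/721858011 ≈ 1.1273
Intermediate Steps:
-5072/(-15627) + 37082/46193 = -5072*(-1/15627) + 37082*(1/46193) = 5072/15627 + 37082/46193 = 813771310/721858011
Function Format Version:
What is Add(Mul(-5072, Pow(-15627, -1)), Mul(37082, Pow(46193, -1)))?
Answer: Rational(813771310, 721858011) ≈ 1.1273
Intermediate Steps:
Add(Mul(-5072, Pow(-15627, -1)), Mul(37082, Pow(46193, -1))) = Add(Mul(-5072, Rational(-1, 15627)), Mul(37082, Rational(1, 46193))) = Add(Rational(5072, 15627), Rational(37082, 46193)) = Rational(813771310, 721858011)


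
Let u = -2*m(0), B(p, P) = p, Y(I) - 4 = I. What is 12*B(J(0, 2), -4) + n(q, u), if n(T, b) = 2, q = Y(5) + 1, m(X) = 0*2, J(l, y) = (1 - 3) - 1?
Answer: -34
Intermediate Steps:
Y(I) = 4 + I
J(l, y) = -3 (J(l, y) = -2 - 1 = -3)
m(X) = 0
q = 10 (q = (4 + 5) + 1 = 9 + 1 = 10)
u = 0 (u = -2*0 = 0)
12*B(J(0, 2), -4) + n(q, u) = 12*(-3) + 2 = -36 + 2 = -34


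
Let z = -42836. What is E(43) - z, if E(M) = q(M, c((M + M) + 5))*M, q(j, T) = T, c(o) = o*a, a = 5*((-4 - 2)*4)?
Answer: -426724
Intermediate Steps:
a = -120 (a = 5*(-6*4) = 5*(-24) = -120)
c(o) = -120*o (c(o) = o*(-120) = -120*o)
E(M) = M*(-600 - 240*M) (E(M) = (-120*((M + M) + 5))*M = (-120*(2*M + 5))*M = (-120*(5 + 2*M))*M = (-600 - 240*M)*M = M*(-600 - 240*M))
E(43) - z = 120*43*(-5 - 2*43) - 1*(-42836) = 120*43*(-5 - 86) + 42836 = 120*43*(-91) + 42836 = -469560 + 42836 = -426724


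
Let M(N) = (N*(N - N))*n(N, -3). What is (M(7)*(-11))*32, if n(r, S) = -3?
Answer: 0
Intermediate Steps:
M(N) = 0 (M(N) = (N*(N - N))*(-3) = (N*0)*(-3) = 0*(-3) = 0)
(M(7)*(-11))*32 = (0*(-11))*32 = 0*32 = 0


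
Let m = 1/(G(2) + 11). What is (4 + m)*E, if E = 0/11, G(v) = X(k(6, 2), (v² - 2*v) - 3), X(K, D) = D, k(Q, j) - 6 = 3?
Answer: 0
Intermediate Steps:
k(Q, j) = 9 (k(Q, j) = 6 + 3 = 9)
G(v) = -3 + v² - 2*v (G(v) = (v² - 2*v) - 3 = -3 + v² - 2*v)
m = ⅛ (m = 1/((-3 + 2² - 2*2) + 11) = 1/((-3 + 4 - 4) + 11) = 1/(-3 + 11) = 1/8 = ⅛ ≈ 0.12500)
E = 0 (E = 0*(1/11) = 0)
(4 + m)*E = (4 + ⅛)*0 = (33/8)*0 = 0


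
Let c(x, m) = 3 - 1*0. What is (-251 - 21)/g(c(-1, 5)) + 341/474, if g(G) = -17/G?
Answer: 23093/474 ≈ 48.719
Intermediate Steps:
c(x, m) = 3 (c(x, m) = 3 + 0 = 3)
(-251 - 21)/g(c(-1, 5)) + 341/474 = (-251 - 21)/((-17/3)) + 341/474 = -272/((-17*1/3)) + 341*(1/474) = -272/(-17/3) + 341/474 = -272*(-3/17) + 341/474 = 48 + 341/474 = 23093/474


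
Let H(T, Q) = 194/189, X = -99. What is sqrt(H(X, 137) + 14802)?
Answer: 2*sqrt(14688303)/63 ≈ 121.67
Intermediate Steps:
H(T, Q) = 194/189 (H(T, Q) = 194*(1/189) = 194/189)
sqrt(H(X, 137) + 14802) = sqrt(194/189 + 14802) = sqrt(2797772/189) = 2*sqrt(14688303)/63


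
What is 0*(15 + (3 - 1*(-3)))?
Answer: 0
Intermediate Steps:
0*(15 + (3 - 1*(-3))) = 0*(15 + (3 + 3)) = 0*(15 + 6) = 0*21 = 0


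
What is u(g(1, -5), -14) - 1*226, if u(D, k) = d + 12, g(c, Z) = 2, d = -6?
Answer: -220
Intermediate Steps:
u(D, k) = 6 (u(D, k) = -6 + 12 = 6)
u(g(1, -5), -14) - 1*226 = 6 - 1*226 = 6 - 226 = -220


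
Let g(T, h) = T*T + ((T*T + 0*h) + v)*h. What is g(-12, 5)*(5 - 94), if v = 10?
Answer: -81346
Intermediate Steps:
g(T, h) = T**2 + h*(10 + T**2) (g(T, h) = T*T + ((T*T + 0*h) + 10)*h = T**2 + ((T**2 + 0) + 10)*h = T**2 + (T**2 + 10)*h = T**2 + (10 + T**2)*h = T**2 + h*(10 + T**2))
g(-12, 5)*(5 - 94) = ((-12)**2 + 10*5 + 5*(-12)**2)*(5 - 94) = (144 + 50 + 5*144)*(-89) = (144 + 50 + 720)*(-89) = 914*(-89) = -81346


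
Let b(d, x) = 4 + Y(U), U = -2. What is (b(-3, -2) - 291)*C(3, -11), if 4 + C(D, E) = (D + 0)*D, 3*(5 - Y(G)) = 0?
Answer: -1410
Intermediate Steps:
Y(G) = 5 (Y(G) = 5 - ⅓*0 = 5 + 0 = 5)
C(D, E) = -4 + D² (C(D, E) = -4 + (D + 0)*D = -4 + D*D = -4 + D²)
b(d, x) = 9 (b(d, x) = 4 + 5 = 9)
(b(-3, -2) - 291)*C(3, -11) = (9 - 291)*(-4 + 3²) = -282*(-4 + 9) = -282*5 = -1410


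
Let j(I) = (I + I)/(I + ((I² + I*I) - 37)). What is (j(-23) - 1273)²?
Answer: 403542562500/249001 ≈ 1.6206e+6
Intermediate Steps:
j(I) = 2*I/(-37 + I + 2*I²) (j(I) = (2*I)/(I + ((I² + I²) - 37)) = (2*I)/(I + (2*I² - 37)) = (2*I)/(I + (-37 + 2*I²)) = (2*I)/(-37 + I + 2*I²) = 2*I/(-37 + I + 2*I²))
(j(-23) - 1273)² = (2*(-23)/(-37 - 23 + 2*(-23)²) - 1273)² = (2*(-23)/(-37 - 23 + 2*529) - 1273)² = (2*(-23)/(-37 - 23 + 1058) - 1273)² = (2*(-23)/998 - 1273)² = (2*(-23)*(1/998) - 1273)² = (-23/499 - 1273)² = (-635250/499)² = 403542562500/249001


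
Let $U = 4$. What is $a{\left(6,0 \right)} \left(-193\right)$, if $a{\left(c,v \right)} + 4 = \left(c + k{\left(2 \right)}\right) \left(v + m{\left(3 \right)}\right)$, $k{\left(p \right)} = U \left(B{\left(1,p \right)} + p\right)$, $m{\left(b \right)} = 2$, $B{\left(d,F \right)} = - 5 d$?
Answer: $3088$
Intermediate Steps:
$k{\left(p \right)} = -20 + 4 p$ ($k{\left(p \right)} = 4 \left(\left(-5\right) 1 + p\right) = 4 \left(-5 + p\right) = -20 + 4 p$)
$a{\left(c,v \right)} = -4 + \left(-12 + c\right) \left(2 + v\right)$ ($a{\left(c,v \right)} = -4 + \left(c + \left(-20 + 4 \cdot 2\right)\right) \left(v + 2\right) = -4 + \left(c + \left(-20 + 8\right)\right) \left(2 + v\right) = -4 + \left(c - 12\right) \left(2 + v\right) = -4 + \left(-12 + c\right) \left(2 + v\right)$)
$a{\left(6,0 \right)} \left(-193\right) = \left(-28 - 0 + 2 \cdot 6 + 6 \cdot 0\right) \left(-193\right) = \left(-28 + 0 + 12 + 0\right) \left(-193\right) = \left(-16\right) \left(-193\right) = 3088$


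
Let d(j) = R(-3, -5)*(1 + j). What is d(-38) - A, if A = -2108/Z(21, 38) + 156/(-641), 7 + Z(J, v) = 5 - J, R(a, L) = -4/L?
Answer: -8920164/73715 ≈ -121.01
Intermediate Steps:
Z(J, v) = -2 - J (Z(J, v) = -7 + (5 - J) = -2 - J)
A = 1347640/14743 (A = -2108/(-2 - 1*21) + 156/(-641) = -2108/(-2 - 21) + 156*(-1/641) = -2108/(-23) - 156/641 = -2108*(-1/23) - 156/641 = 2108/23 - 156/641 = 1347640/14743 ≈ 91.409)
d(j) = ⅘ + 4*j/5 (d(j) = (-4/(-5))*(1 + j) = (-4*(-⅕))*(1 + j) = 4*(1 + j)/5 = ⅘ + 4*j/5)
d(-38) - A = (⅘ + (⅘)*(-38)) - 1*1347640/14743 = (⅘ - 152/5) - 1347640/14743 = -148/5 - 1347640/14743 = -8920164/73715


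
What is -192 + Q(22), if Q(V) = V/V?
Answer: -191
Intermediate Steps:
Q(V) = 1
-192 + Q(22) = -192 + 1 = -191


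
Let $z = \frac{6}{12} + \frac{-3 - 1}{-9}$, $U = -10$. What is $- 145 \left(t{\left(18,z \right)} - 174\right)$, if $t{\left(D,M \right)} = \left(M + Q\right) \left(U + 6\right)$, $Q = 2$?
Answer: $\frac{242440}{9} \approx 26938.0$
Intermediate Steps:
$z = \frac{17}{18}$ ($z = 6 \cdot \frac{1}{12} + \left(-3 - 1\right) \left(- \frac{1}{9}\right) = \frac{1}{2} - - \frac{4}{9} = \frac{1}{2} + \frac{4}{9} = \frac{17}{18} \approx 0.94444$)
$t{\left(D,M \right)} = -8 - 4 M$ ($t{\left(D,M \right)} = \left(M + 2\right) \left(-10 + 6\right) = \left(2 + M\right) \left(-4\right) = -8 - 4 M$)
$- 145 \left(t{\left(18,z \right)} - 174\right) = - 145 \left(\left(-8 - \frac{34}{9}\right) - 174\right) = - 145 \left(- \frac{106}{9} - 174\right) = \left(-145\right) \left(- \frac{1672}{9}\right) = \frac{242440}{9}$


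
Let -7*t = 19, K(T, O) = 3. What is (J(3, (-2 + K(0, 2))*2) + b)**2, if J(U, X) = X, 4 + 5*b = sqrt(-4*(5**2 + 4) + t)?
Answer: (42 + I*sqrt(5817))**2/1225 ≈ -3.3086 + 5.2299*I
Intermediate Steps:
t = -19/7 (t = -1/7*19 = -19/7 ≈ -2.7143)
b = -4/5 + I*sqrt(5817)/35 (b = -4/5 + sqrt(-4*(5**2 + 4) - 19/7)/5 = -4/5 + sqrt(-4*(25 + 4) - 19/7)/5 = -4/5 + sqrt(-4*29 - 19/7)/5 = -4/5 + sqrt(-116 - 19/7)/5 = -4/5 + sqrt(-831/7)/5 = -4/5 + (I*sqrt(5817)/7)/5 = -4/5 + I*sqrt(5817)/35 ≈ -0.8 + 2.1791*I)
(J(3, (-2 + K(0, 2))*2) + b)**2 = ((-2 + 3)*2 + (-4/5 + I*sqrt(5817)/35))**2 = (1*2 + (-4/5 + I*sqrt(5817)/35))**2 = (2 + (-4/5 + I*sqrt(5817)/35))**2 = (6/5 + I*sqrt(5817)/35)**2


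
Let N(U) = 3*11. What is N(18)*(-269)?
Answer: -8877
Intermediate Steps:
N(U) = 33
N(18)*(-269) = 33*(-269) = -8877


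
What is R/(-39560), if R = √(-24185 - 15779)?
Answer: -I*√9991/19780 ≈ -0.0050533*I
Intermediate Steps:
R = 2*I*√9991 (R = √(-39964) = 2*I*√9991 ≈ 199.91*I)
R/(-39560) = (2*I*√9991)/(-39560) = (2*I*√9991)*(-1/39560) = -I*√9991/19780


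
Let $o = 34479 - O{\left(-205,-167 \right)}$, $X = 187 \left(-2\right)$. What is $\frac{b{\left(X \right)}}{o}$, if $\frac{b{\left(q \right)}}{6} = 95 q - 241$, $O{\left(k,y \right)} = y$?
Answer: $- \frac{107313}{17323} \approx -6.1948$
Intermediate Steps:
$X = -374$
$o = 34646$ ($o = 34479 - -167 = 34479 + 167 = 34646$)
$b{\left(q \right)} = -1446 + 570 q$ ($b{\left(q \right)} = 6 \left(95 q - 241\right) = 6 \left(-241 + 95 q\right) = -1446 + 570 q$)
$\frac{b{\left(X \right)}}{o} = \frac{-1446 + 570 \left(-374\right)}{34646} = \left(-1446 - 213180\right) \frac{1}{34646} = \left(-214626\right) \frac{1}{34646} = - \frac{107313}{17323}$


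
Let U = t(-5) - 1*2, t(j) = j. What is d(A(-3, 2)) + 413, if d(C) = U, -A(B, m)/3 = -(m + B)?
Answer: 406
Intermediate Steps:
A(B, m) = 3*B + 3*m (A(B, m) = -(-3)*(m + B) = -(-3)*(B + m) = -3*(-B - m) = 3*B + 3*m)
U = -7 (U = -5 - 1*2 = -5 - 2 = -7)
d(C) = -7
d(A(-3, 2)) + 413 = -7 + 413 = 406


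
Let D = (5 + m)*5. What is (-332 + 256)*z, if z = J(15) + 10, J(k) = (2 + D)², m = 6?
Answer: -247684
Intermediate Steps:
D = 55 (D = (5 + 6)*5 = 11*5 = 55)
J(k) = 3249 (J(k) = (2 + 55)² = 57² = 3249)
z = 3259 (z = 3249 + 10 = 3259)
(-332 + 256)*z = (-332 + 256)*3259 = -76*3259 = -247684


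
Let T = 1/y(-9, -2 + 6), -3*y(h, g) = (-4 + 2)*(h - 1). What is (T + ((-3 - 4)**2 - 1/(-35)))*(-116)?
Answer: -198447/35 ≈ -5669.9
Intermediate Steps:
y(h, g) = -2/3 + 2*h/3 (y(h, g) = -(-4 + 2)*(h - 1)/3 = -(-2)*(-1 + h)/3 = -(2 - 2*h)/3 = -2/3 + 2*h/3)
T = -3/20 (T = 1/(-2/3 + (2/3)*(-9)) = 1/(-2/3 - 6) = 1/(-20/3) = -3/20 ≈ -0.15000)
(T + ((-3 - 4)**2 - 1/(-35)))*(-116) = (-3/20 + ((-3 - 4)**2 - 1/(-35)))*(-116) = (-3/20 + ((-7)**2 - 1*(-1/35)))*(-116) = (-3/20 + (49 + 1/35))*(-116) = (-3/20 + 1716/35)*(-116) = (6843/140)*(-116) = -198447/35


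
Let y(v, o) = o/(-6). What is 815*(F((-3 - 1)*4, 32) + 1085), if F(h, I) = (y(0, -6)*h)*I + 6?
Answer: 471885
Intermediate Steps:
y(v, o) = -o/6 (y(v, o) = o*(-⅙) = -o/6)
F(h, I) = 6 + I*h (F(h, I) = ((-⅙*(-6))*h)*I + 6 = (1*h)*I + 6 = h*I + 6 = I*h + 6 = 6 + I*h)
815*(F((-3 - 1)*4, 32) + 1085) = 815*((6 + 32*((-3 - 1)*4)) + 1085) = 815*((6 + 32*(-4*4)) + 1085) = 815*((6 + 32*(-16)) + 1085) = 815*((6 - 512) + 1085) = 815*(-506 + 1085) = 815*579 = 471885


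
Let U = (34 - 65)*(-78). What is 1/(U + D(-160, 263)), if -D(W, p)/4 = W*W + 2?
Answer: -1/99990 ≈ -1.0001e-5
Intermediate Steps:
D(W, p) = -8 - 4*W**2 (D(W, p) = -4*(W*W + 2) = -4*(W**2 + 2) = -4*(2 + W**2) = -8 - 4*W**2)
U = 2418 (U = -31*(-78) = 2418)
1/(U + D(-160, 263)) = 1/(2418 + (-8 - 4*(-160)**2)) = 1/(2418 + (-8 - 4*25600)) = 1/(2418 + (-8 - 102400)) = 1/(2418 - 102408) = 1/(-99990) = -1/99990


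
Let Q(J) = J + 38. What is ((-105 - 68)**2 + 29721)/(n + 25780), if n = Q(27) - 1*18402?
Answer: 59650/7443 ≈ 8.0142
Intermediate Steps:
Q(J) = 38 + J
n = -18337 (n = (38 + 27) - 1*18402 = 65 - 18402 = -18337)
((-105 - 68)**2 + 29721)/(n + 25780) = ((-105 - 68)**2 + 29721)/(-18337 + 25780) = ((-173)**2 + 29721)/7443 = (29929 + 29721)*(1/7443) = 59650*(1/7443) = 59650/7443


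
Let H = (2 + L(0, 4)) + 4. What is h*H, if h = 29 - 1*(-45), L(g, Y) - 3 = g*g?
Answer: 666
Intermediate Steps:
L(g, Y) = 3 + g² (L(g, Y) = 3 + g*g = 3 + g²)
h = 74 (h = 29 + 45 = 74)
H = 9 (H = (2 + (3 + 0²)) + 4 = (2 + (3 + 0)) + 4 = (2 + 3) + 4 = 5 + 4 = 9)
h*H = 74*9 = 666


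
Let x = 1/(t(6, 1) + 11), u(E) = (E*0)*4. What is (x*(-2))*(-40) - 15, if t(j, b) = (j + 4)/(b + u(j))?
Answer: -235/21 ≈ -11.190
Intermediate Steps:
u(E) = 0 (u(E) = 0*4 = 0)
t(j, b) = (4 + j)/b (t(j, b) = (j + 4)/(b + 0) = (4 + j)/b)
x = 1/21 (x = 1/((4 + 6)/1 + 11) = 1/(1*10 + 11) = 1/(10 + 11) = 1/21 ≈ 0.047619)
(x*(-2))*(-40) - 15 = ((1/21)*(-2))*(-40) - 15 = -2/21*(-40) - 15 = 80/21 - 15 = -235/21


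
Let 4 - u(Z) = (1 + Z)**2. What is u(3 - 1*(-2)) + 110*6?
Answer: 628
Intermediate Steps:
u(Z) = 4 - (1 + Z)**2
u(3 - 1*(-2)) + 110*6 = (4 - (1 + (3 - 1*(-2)))**2) + 110*6 = (4 - (1 + (3 + 2))**2) + 660 = (4 - (1 + 5)**2) + 660 = (4 - 1*6**2) + 660 = (4 - 1*36) + 660 = (4 - 36) + 660 = -32 + 660 = 628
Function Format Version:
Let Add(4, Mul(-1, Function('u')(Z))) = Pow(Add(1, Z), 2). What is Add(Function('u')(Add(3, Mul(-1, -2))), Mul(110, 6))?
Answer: 628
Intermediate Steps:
Function('u')(Z) = Add(4, Mul(-1, Pow(Add(1, Z), 2)))
Add(Function('u')(Add(3, Mul(-1, -2))), Mul(110, 6)) = Add(Add(4, Mul(-1, Pow(Add(1, Add(3, Mul(-1, -2))), 2))), Mul(110, 6)) = Add(Add(4, Mul(-1, Pow(Add(1, Add(3, 2)), 2))), 660) = Add(Add(4, Mul(-1, Pow(Add(1, 5), 2))), 660) = Add(Add(4, Mul(-1, Pow(6, 2))), 660) = Add(Add(4, Mul(-1, 36)), 660) = Add(Add(4, -36), 660) = Add(-32, 660) = 628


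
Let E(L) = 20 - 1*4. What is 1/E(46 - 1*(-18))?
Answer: 1/16 ≈ 0.062500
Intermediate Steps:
E(L) = 16 (E(L) = 20 - 4 = 16)
1/E(46 - 1*(-18)) = 1/16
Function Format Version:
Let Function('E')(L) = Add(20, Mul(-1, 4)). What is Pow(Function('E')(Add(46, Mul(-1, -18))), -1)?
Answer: Rational(1, 16) ≈ 0.062500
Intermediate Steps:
Function('E')(L) = 16 (Function('E')(L) = Add(20, -4) = 16)
Pow(Function('E')(Add(46, Mul(-1, -18))), -1) = Pow(16, -1) = Rational(1, 16)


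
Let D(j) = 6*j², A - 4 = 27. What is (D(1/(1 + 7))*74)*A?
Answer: 3441/16 ≈ 215.06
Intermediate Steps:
A = 31 (A = 4 + 27 = 31)
(D(1/(1 + 7))*74)*A = ((6*(1/(1 + 7))²)*74)*31 = ((6*(1/8)²)*74)*31 = ((6*(⅛)²)*74)*31 = ((6*(1/64))*74)*31 = ((3/32)*74)*31 = (111/16)*31 = 3441/16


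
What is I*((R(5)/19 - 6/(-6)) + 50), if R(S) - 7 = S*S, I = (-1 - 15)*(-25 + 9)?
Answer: 256256/19 ≈ 13487.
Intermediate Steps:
I = 256 (I = -16*(-16) = 256)
R(S) = 7 + S**2 (R(S) = 7 + S*S = 7 + S**2)
I*((R(5)/19 - 6/(-6)) + 50) = 256*(((7 + 5**2)/19 - 6/(-6)) + 50) = 256*(((7 + 25)*(1/19) - 6*(-1/6)) + 50) = 256*((32*(1/19) + 1) + 50) = 256*((32/19 + 1) + 50) = 256*(51/19 + 50) = 256*(1001/19) = 256256/19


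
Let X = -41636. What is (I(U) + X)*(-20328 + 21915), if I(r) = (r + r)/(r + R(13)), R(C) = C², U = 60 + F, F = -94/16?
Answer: -39314959426/595 ≈ -6.6076e+7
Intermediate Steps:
F = -47/8 (F = -94*1/16 = -47/8 ≈ -5.8750)
U = 433/8 (U = 60 - 47/8 = 433/8 ≈ 54.125)
I(r) = 2*r/(169 + r) (I(r) = (r + r)/(r + 13²) = (2*r)/(r + 169) = (2*r)/(169 + r) = 2*r/(169 + r))
(I(U) + X)*(-20328 + 21915) = (2*(433/8)/(169 + 433/8) - 41636)*(-20328 + 21915) = (2*(433/8)/(1785/8) - 41636)*1587 = (2*(433/8)*(8/1785) - 41636)*1587 = (866/1785 - 41636)*1587 = -74319394/1785*1587 = -39314959426/595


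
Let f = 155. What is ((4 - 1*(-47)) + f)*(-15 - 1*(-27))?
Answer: 2472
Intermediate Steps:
((4 - 1*(-47)) + f)*(-15 - 1*(-27)) = ((4 - 1*(-47)) + 155)*(-15 - 1*(-27)) = ((4 + 47) + 155)*(-15 + 27) = (51 + 155)*12 = 206*12 = 2472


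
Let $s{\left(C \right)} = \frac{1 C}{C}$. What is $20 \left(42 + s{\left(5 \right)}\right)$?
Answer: $860$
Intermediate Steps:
$s{\left(C \right)} = 1$ ($s{\left(C \right)} = \frac{C}{C} = 1$)
$20 \left(42 + s{\left(5 \right)}\right) = 20 \left(42 + 1\right) = 20 \cdot 43 = 860$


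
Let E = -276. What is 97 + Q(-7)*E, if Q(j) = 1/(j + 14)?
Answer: 403/7 ≈ 57.571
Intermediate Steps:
Q(j) = 1/(14 + j)
97 + Q(-7)*E = 97 - 276/(14 - 7) = 97 - 276/7 = 403/7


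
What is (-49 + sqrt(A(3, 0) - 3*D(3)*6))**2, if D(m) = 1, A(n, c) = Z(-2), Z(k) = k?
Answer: 2381 - 196*I*sqrt(5) ≈ 2381.0 - 438.27*I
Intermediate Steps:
A(n, c) = -2
(-49 + sqrt(A(3, 0) - 3*D(3)*6))**2 = (-49 + sqrt(-2 - 3*1*6))**2 = (-49 + sqrt(-2 - 3*6))**2 = (-49 + sqrt(-2 - 18))**2 = (-49 + sqrt(-20))**2 = (-49 + 2*I*sqrt(5))**2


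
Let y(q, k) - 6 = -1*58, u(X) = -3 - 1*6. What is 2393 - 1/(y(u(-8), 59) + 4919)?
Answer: 11646730/4867 ≈ 2393.0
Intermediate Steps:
u(X) = -9 (u(X) = -3 - 6 = -9)
y(q, k) = -52 (y(q, k) = 6 - 1*58 = 6 - 58 = -52)
2393 - 1/(y(u(-8), 59) + 4919) = 2393 - 1/(-52 + 4919) = 2393 - 1/4867 = 11646730/4867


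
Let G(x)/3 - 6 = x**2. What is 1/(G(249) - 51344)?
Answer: 1/134677 ≈ 7.4252e-6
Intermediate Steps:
G(x) = 18 + 3*x**2
1/(G(249) - 51344) = 1/((18 + 3*249**2) - 51344) = 1/((18 + 3*62001) - 51344) = 1/((18 + 186003) - 51344) = 1/(186021 - 51344) = 1/134677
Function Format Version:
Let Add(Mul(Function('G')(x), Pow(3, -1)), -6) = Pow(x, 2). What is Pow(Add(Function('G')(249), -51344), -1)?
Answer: Rational(1, 134677) ≈ 7.4252e-6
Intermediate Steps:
Function('G')(x) = Add(18, Mul(3, Pow(x, 2)))
Pow(Add(Function('G')(249), -51344), -1) = Pow(Add(Add(18, Mul(3, Pow(249, 2))), -51344), -1) = Pow(Add(Add(18, Mul(3, 62001)), -51344), -1) = Pow(Add(Add(18, 186003), -51344), -1) = Pow(Add(186021, -51344), -1) = Pow(134677, -1) = Rational(1, 134677)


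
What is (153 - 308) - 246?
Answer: -401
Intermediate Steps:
(153 - 308) - 246 = -155 - 246 = -401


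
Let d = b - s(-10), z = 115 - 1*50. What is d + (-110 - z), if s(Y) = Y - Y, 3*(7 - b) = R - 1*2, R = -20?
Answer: -482/3 ≈ -160.67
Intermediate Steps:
b = 43/3 (b = 7 - (-20 - 1*2)/3 = 7 - (-20 - 2)/3 = 7 - ⅓*(-22) = 7 + 22/3 = 43/3 ≈ 14.333)
z = 65 (z = 115 - 50 = 65)
s(Y) = 0
d = 43/3 (d = 43/3 - 1*0 = 43/3 + 0 = 43/3 ≈ 14.333)
d + (-110 - z) = 43/3 + (-110 - 1*65) = 43/3 + (-110 - 65) = 43/3 - 175 = -482/3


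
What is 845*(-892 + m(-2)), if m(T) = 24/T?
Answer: -763880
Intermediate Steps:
845*(-892 + m(-2)) = 845*(-892 + 24/(-2)) = 845*(-892 + 24*(-½)) = 845*(-892 - 12) = 845*(-904) = -763880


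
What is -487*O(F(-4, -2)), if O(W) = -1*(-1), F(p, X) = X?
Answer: -487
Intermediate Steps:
O(W) = 1
-487*O(F(-4, -2)) = -487*1 = -487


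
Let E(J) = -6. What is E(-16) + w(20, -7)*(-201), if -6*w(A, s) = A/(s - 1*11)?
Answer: -389/9 ≈ -43.222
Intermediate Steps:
w(A, s) = -A/(6*(-11 + s)) (w(A, s) = -A/(6*(s - 1*11)) = -A/(6*(s - 11)) = -A/(6*(-11 + s)))
E(-16) + w(20, -7)*(-201) = -6 - 1*20/(-66 + 6*(-7))*(-201) = -6 - 1*20/(-66 - 42)*(-201) = -6 - 1*20/(-108)*(-201) = -6 - 1*20*(-1/108)*(-201) = -6 + (5/27)*(-201) = -6 - 335/9 = -389/9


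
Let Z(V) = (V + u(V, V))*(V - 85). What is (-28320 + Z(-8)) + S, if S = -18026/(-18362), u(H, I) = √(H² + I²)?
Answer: -253166243/9181 - 744*√2 ≈ -28627.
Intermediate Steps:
S = 9013/9181 (S = -18026*(-1/18362) = 9013/9181 ≈ 0.98170)
Z(V) = (-85 + V)*(V + √2*√(V²)) (Z(V) = (V + √(V² + V²))*(V - 85) = (V + √(2*V²))*(-85 + V) = (V + √2*√(V²))*(-85 + V) = (-85 + V)*(V + √2*√(V²)))
(-28320 + Z(-8)) + S = (-28320 + ((-8)² - 85*(-8) - 85*√2*√((-8)²) - 8*√2*√((-8)²))) + 9013/9181 = (-28320 + (64 + 680 - 85*√2*√64 - 8*√2*√64)) + 9013/9181 = (-28320 + (64 + 680 - 85*√2*8 - 8*√2*8)) + 9013/9181 = (-28320 + (64 + 680 - 680*√2 - 64*√2)) + 9013/9181 = (-28320 + (744 - 744*√2)) + 9013/9181 = (-27576 - 744*√2) + 9013/9181 = -253166243/9181 - 744*√2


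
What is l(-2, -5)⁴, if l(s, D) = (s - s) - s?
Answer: 16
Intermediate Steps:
l(s, D) = -s (l(s, D) = 0 - s = -s)
l(-2, -5)⁴ = (-1*(-2))⁴ = 2⁴ = 16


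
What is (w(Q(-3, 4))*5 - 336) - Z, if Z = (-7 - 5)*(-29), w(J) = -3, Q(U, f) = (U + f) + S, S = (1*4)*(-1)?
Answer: -699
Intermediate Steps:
S = -4 (S = 4*(-1) = -4)
Q(U, f) = -4 + U + f (Q(U, f) = (U + f) - 4 = -4 + U + f)
Z = 348 (Z = -12*(-29) = 348)
(w(Q(-3, 4))*5 - 336) - Z = (-3*5 - 336) - 1*348 = (-15 - 336) - 348 = -351 - 348 = -699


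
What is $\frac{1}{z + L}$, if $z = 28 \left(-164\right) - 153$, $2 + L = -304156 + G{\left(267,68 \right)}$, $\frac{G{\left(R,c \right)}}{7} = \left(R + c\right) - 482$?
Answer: $- \frac{1}{309932} \approx -3.2265 \cdot 10^{-6}$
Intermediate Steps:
$G{\left(R,c \right)} = -3374 + 7 R + 7 c$ ($G{\left(R,c \right)} = 7 \left(\left(R + c\right) - 482\right) = 7 \left(-482 + R + c\right) = -3374 + 7 R + 7 c$)
$L = -305187$ ($L = -2 + \left(-304156 + \left(-3374 + 7 \cdot 267 + 7 \cdot 68\right)\right) = -2 + \left(-304156 + \left(-3374 + 1869 + 476\right)\right) = -2 - 305185 = -305187$)
$z = -4745$ ($z = -4592 - 153 = -4745$)
$\frac{1}{z + L} = \frac{1}{-4745 - 305187} = \frac{1}{-309932} = - \frac{1}{309932}$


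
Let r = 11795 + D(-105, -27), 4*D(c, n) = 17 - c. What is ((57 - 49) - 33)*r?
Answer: -591275/2 ≈ -2.9564e+5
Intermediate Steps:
D(c, n) = 17/4 - c/4 (D(c, n) = (17 - c)/4 = 17/4 - c/4)
r = 23651/2 (r = 11795 + (17/4 - 1/4*(-105)) = 11795 + (17/4 + 105/4) = 11795 + 61/2 = 23651/2 ≈ 11826.)
((57 - 49) - 33)*r = ((57 - 49) - 33)*(23651/2) = (8 - 33)*(23651/2) = -25*23651/2 = -591275/2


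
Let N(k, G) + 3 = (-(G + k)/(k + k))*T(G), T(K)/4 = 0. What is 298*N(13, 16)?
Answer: -894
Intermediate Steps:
T(K) = 0 (T(K) = 4*0 = 0)
N(k, G) = -3 (N(k, G) = -3 - (G + k)/(k + k)*0 = -3 - (G + k)/(2*k)*0 = -3 + 0 = -3)
298*N(13, 16) = 298*(-3) = -894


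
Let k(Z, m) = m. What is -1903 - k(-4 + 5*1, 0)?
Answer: -1903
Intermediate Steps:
-1903 - k(-4 + 5*1, 0) = -1903 - 1*0 = -1903 + 0 = -1903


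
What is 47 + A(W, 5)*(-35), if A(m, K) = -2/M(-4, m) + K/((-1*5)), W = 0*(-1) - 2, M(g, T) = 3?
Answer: 316/3 ≈ 105.33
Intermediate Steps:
W = -2 (W = 0 - 2 = -2)
A(m, K) = -2/3 - K/5 (A(m, K) = -2/3 + K/((-1*5)) = -2*1/3 + K/(-5) = -2/3 + K*(-1/5) = -2/3 - K/5)
47 + A(W, 5)*(-35) = 47 + (-2/3 - 1/5*5)*(-35) = 47 + (-2/3 - 1)*(-35) = 47 - 5/3*(-35) = 47 + 175/3 = 316/3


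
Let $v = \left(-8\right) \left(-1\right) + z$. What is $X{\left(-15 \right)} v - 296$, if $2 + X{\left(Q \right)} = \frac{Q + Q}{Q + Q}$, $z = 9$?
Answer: $-313$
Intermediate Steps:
$X{\left(Q \right)} = -1$ ($X{\left(Q \right)} = -2 + \frac{Q + Q}{Q + Q} = -2 + \frac{2 Q}{2 Q} = -2 + 2 Q \frac{1}{2 Q} = -2 + 1 = -1$)
$v = 17$ ($v = \left(-8\right) \left(-1\right) + 9 = 8 + 9 = 17$)
$X{\left(-15 \right)} v - 296 = \left(-1\right) 17 - 296 = -17 - 296 = -313$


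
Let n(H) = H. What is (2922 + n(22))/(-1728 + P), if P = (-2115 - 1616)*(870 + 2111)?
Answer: -2944/11123839 ≈ -0.00026466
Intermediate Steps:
P = -11122111 (P = -3731*2981 = -11122111)
(2922 + n(22))/(-1728 + P) = (2922 + 22)/(-1728 - 11122111) = 2944/(-11123839) = 2944*(-1/11123839) = -2944/11123839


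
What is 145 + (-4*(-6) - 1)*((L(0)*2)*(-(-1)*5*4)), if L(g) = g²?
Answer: 145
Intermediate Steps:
145 + (-4*(-6) - 1)*((L(0)*2)*(-(-1)*5*4)) = 145 + (-4*(-6) - 1)*((0²*2)*(-(-1)*5*4)) = 145 + (24 - 1)*((0*2)*(-1*(-5)*4)) = 145 + 23*(0*(5*4)) = 145 + 23*(0*20) = 145 + 23*0 = 145 + 0 = 145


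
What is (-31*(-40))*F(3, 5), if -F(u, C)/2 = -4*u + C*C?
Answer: -32240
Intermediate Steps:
F(u, C) = -2*C**2 + 8*u (F(u, C) = -2*(-4*u + C*C) = -2*(-4*u + C**2) = -2*(C**2 - 4*u) = -2*C**2 + 8*u)
(-31*(-40))*F(3, 5) = (-31*(-40))*(-2*5**2 + 8*3) = 1240*(-2*25 + 24) = 1240*(-50 + 24) = 1240*(-26) = -32240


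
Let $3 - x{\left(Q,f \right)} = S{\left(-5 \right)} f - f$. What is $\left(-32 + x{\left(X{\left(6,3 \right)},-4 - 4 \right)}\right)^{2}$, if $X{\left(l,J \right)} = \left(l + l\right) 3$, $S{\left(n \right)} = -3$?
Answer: $3721$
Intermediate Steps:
$X{\left(l,J \right)} = 6 l$ ($X{\left(l,J \right)} = 2 l 3 = 6 l$)
$x{\left(Q,f \right)} = 3 + 4 f$ ($x{\left(Q,f \right)} = 3 - \left(- 3 f - f\right) = 3 - - 4 f = 3 + 4 f$)
$\left(-32 + x{\left(X{\left(6,3 \right)},-4 - 4 \right)}\right)^{2} = \left(-32 + \left(3 + 4 \left(-4 - 4\right)\right)\right)^{2} = \left(-32 + \left(3 + 4 \left(-8\right)\right)\right)^{2} = \left(-32 + \left(3 - 32\right)\right)^{2} = \left(-32 - 29\right)^{2} = \left(-61\right)^{2} = 3721$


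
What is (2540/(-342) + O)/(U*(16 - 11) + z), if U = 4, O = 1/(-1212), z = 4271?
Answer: -513137/296439444 ≈ -0.0017310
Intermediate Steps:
O = -1/1212 ≈ -0.00082508
(2540/(-342) + O)/(U*(16 - 11) + z) = (2540/(-342) - 1/1212)/(4*(16 - 11) + 4271) = (2540*(-1/342) - 1/1212)/(4*5 + 4271) = (-1270/171 - 1/1212)/(20 + 4271) = -513137/69084/4291 = -513137/69084*1/4291 = -513137/296439444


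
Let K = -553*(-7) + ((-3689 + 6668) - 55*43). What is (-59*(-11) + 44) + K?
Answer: 5178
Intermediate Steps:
K = 4485 (K = 3871 + (2979 - 2365) = 3871 + 614 = 4485)
(-59*(-11) + 44) + K = (-59*(-11) + 44) + 4485 = (649 + 44) + 4485 = 693 + 4485 = 5178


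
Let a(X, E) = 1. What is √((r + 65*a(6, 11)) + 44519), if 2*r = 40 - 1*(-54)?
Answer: 9*√551 ≈ 211.26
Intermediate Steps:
r = 47 (r = (40 - 1*(-54))/2 = (40 + 54)/2 = (½)*94 = 47)
√((r + 65*a(6, 11)) + 44519) = √((47 + 65*1) + 44519) = √((47 + 65) + 44519) = √(112 + 44519) = √44631 = 9*√551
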